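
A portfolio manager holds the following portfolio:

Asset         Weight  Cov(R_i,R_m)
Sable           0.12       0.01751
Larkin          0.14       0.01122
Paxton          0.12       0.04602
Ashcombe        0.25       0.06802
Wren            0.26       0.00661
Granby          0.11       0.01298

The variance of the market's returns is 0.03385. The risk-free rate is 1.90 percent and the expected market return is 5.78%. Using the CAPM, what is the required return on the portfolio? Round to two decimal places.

5.26%

β_Sable = 0.01751 / 0.03385 = 0.5173
β_Larkin = 0.01122 / 0.03385 = 0.3315
β_Paxton = 0.04602 / 0.03385 = 1.3595
β_Ashcombe = 0.06802 / 0.03385 = 2.0095
β_Wren = 0.00661 / 0.03385 = 0.1953
β_Granby = 0.01298 / 0.03385 = 0.3835
β_P = Σ w_i β_i = 0.12×0.5173 + 0.14×0.3315 + 0.12×1.3595 + 0.25×2.0095 + 0.26×0.1953 + 0.11×0.3835 = 0.8670
MRP = 5.78% − 1.90% = 3.88%
E(R_P) = R_f + β_P × MRP = 1.90% + 0.8670 × 3.88% = 5.26%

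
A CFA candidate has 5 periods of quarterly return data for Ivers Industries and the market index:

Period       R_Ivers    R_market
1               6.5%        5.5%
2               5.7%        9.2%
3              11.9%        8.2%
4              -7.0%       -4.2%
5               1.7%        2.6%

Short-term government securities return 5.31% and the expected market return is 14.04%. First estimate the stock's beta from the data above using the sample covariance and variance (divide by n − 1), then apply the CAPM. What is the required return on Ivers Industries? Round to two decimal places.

Mean R_i = (6.5 + 5.7 + 11.9 − 7.0 + 1.7) / 5 = 3.7600%
Mean R_m = (5.5 + 9.2 + 8.2 − 4.2 + 2.6) / 5 = 4.2600%
Σ(R_i − R̄_i)(R_m − R̄_m) = 139.5020  ⇒  Cov = 139.5020 / 4 = 34.8755
Σ(R_m − R̄_m)² = 115.7920  ⇒  Var(R_m) = 115.7920 / 4 = 28.9480
β = Cov / Var(R_m) = 34.8755 / 28.9480 = 1.2048
MRP = 14.04% − 5.31% = 8.73%
E(R) = R_f + β × MRP = 5.31% + 1.2048 × 8.73% = 15.83%

15.83%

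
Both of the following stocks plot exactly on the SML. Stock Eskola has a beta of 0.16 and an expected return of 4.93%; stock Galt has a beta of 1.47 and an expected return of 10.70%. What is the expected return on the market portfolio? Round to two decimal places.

8.63%

Both satisfy E(R) = R_f + β·MRP, so the slope of the SML is
MRP = (10.70% − 4.93%) / (1.47 − 0.16) = 5.77% / 1.31 = 4.4046%
R_f = E(R_Eskola) − β_Eskola·MRP = 4.93% − 0.16 × 4.4046% = 4.2253%
E(R_m) = R_f + MRP = 4.2253% + 4.4046% = 8.63%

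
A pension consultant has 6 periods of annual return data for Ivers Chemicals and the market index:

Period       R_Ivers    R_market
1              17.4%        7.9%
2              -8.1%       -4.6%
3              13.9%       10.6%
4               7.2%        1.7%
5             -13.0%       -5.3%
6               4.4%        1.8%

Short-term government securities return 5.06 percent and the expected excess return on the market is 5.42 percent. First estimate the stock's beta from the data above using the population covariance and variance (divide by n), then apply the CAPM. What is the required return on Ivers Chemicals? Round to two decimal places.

14.73%

Mean R_i = (17.4 − 8.1 + 13.9 + 7.2 − 13.0 + 4.4) / 6 = 3.6333%
Mean R_m = (7.9 − 4.6 + 10.6 + 1.7 − 5.3 + 1.8) / 6 = 2.0167%
Σ(R_i − R̄_i)(R_m − R̄_m) = 367.1567  ⇒  Cov = 367.1567 / 6 = 61.1928
Σ(R_m − R̄_m)² = 205.7483  ⇒  Var(R_m) = 205.7483 / 6 = 34.2914
β = Cov / Var(R_m) = 61.1928 / 34.2914 = 1.7845
E(R) = R_f + β × MRP = 5.06% + 1.7845 × 5.42% = 14.73%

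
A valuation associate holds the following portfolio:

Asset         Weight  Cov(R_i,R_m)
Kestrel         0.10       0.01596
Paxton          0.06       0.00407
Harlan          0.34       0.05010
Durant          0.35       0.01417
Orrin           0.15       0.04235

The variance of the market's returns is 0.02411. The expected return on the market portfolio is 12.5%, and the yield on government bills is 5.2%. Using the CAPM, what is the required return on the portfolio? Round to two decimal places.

β_Kestrel = 0.01596 / 0.02411 = 0.6620
β_Paxton = 0.00407 / 0.02411 = 0.1688
β_Harlan = 0.05010 / 0.02411 = 2.0780
β_Durant = 0.01417 / 0.02411 = 0.5877
β_Orrin = 0.04235 / 0.02411 = 1.7565
β_P = Σ w_i β_i = 0.10×0.6620 + 0.06×0.1688 + 0.34×2.0780 + 0.35×0.5877 + 0.15×1.7565 = 1.2520
MRP = 12.5% − 5.2% = 7.30%
E(R_P) = R_f + β_P × MRP = 5.2% + 1.2520 × 7.3% = 14.34%

14.34%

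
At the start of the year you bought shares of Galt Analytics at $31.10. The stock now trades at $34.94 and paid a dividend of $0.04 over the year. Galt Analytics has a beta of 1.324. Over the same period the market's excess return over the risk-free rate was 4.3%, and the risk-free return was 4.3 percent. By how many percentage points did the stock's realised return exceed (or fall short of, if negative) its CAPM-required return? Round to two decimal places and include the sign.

Realised HPR = (P1 + D1 − P0) / P0 = (34.94 + 0.04 − 31.10) / 31.10 = 3.88 / 31.10 = 12.4759%
CAPM required = R_f + β·MRP = 4.3% + 1.324 × 4.3% = 9.9932%
α = realised − required = 12.4759% − 9.9932% = +2.48%

+2.48%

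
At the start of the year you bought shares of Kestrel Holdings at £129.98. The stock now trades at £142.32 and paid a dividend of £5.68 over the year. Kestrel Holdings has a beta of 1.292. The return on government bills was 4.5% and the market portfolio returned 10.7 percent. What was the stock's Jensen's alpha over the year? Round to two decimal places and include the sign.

Realised HPR = (P1 + D1 − P0) / P0 = (142.32 + 5.68 − 129.98) / 129.98 = 18.02 / 129.98 = 13.8637%
MRP = 10.7% − 4.5% = 6.20%
CAPM required = R_f + β·MRP = 4.5% + 1.292 × 6.2% = 12.5104%
α = realised − required = 13.8637% − 12.5104% = +1.35%

+1.35%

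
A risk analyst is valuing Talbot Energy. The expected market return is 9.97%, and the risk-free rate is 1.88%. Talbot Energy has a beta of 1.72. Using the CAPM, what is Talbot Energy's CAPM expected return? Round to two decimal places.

Market risk premium = E(R_m) − R_f = 9.97% − 1.88% = 8.09%
E(R) = R_f + β × MRP = 1.88% + 1.72 × 8.09% = 15.79%

15.79%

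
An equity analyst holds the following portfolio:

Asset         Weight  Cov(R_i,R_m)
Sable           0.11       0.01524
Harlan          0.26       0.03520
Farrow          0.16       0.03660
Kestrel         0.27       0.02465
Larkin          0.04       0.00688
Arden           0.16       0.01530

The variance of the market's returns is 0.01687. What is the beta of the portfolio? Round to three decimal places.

1.545

β_Sable = 0.01524 / 0.01687 = 0.9034
β_Harlan = 0.03520 / 0.01687 = 2.0865
β_Farrow = 0.03660 / 0.01687 = 2.1695
β_Kestrel = 0.02465 / 0.01687 = 1.4612
β_Larkin = 0.00688 / 0.01687 = 0.4078
β_Arden = 0.01530 / 0.01687 = 0.9069
β_P = Σ w_i β_i = 0.11×0.9034 + 0.26×2.0865 + 0.16×2.1695 + 0.27×1.4612 + 0.04×0.4078 + 0.16×0.9069 = 1.5449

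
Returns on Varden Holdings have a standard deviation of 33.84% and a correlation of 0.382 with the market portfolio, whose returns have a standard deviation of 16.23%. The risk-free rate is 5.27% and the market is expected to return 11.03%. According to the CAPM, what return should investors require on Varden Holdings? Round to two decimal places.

β = ρ × σ_i / σ_m = 0.382 × 33.84% / 16.23% = 0.7965
MRP = 11.03% − 5.27% = 5.76%
E(R) = 5.27% + 0.7965 × 5.76% = 9.86%

9.86%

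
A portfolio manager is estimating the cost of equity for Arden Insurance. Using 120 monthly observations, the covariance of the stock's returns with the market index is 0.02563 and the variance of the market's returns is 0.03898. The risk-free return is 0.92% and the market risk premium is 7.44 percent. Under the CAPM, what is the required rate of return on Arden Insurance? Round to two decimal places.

5.81%

β = Cov(R_i, R_m) / Var(R_m) = 0.02563 / 0.03898 = 0.6575
E(R) = R_f + β × MRP = 0.92% + 0.6575 × 7.44% = 5.81%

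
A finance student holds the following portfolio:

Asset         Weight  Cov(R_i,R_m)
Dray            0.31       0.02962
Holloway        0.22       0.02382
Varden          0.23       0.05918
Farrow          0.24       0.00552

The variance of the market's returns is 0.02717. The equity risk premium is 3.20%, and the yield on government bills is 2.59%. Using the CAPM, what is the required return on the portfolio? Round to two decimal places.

6.05%

β_Dray = 0.02962 / 0.02717 = 1.0902
β_Holloway = 0.02382 / 0.02717 = 0.8767
β_Varden = 0.05918 / 0.02717 = 2.1781
β_Farrow = 0.00552 / 0.02717 = 0.2032
β_P = Σ w_i β_i = 0.31×1.0902 + 0.22×0.8767 + 0.23×2.1781 + 0.24×0.2032 = 1.0806
E(R_P) = R_f + β_P × MRP = 2.59% + 1.0806 × 3.20% = 6.05%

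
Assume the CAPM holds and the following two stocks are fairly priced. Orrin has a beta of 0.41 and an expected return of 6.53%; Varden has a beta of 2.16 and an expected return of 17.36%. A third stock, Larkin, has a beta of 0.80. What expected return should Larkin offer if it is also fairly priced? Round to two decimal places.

8.94%

MRP (SML slope) = (17.36% − 6.53%) / (2.16 − 0.41) = 10.83% / 1.75 = 6.1886%
R_f (intercept) = 6.53% − 0.41 × 6.1886% = 3.9927%
E(R_Larkin) = R_f + β × MRP = 3.9927% + 0.80 × 6.1886% = 8.94%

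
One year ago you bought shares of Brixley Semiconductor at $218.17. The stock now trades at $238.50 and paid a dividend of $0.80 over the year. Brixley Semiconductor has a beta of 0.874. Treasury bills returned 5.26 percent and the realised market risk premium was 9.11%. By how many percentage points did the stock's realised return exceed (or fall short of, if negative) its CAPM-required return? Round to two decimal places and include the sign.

Realised HPR = (P1 + D1 − P0) / P0 = (238.50 + 0.80 − 218.17) / 218.17 = 21.13 / 218.17 = 9.6851%
CAPM required = R_f + β·MRP = 5.26% + 0.874 × 9.11% = 13.22214%
α = realised − required = 9.6851% − 13.22214% = -3.54%

-3.54%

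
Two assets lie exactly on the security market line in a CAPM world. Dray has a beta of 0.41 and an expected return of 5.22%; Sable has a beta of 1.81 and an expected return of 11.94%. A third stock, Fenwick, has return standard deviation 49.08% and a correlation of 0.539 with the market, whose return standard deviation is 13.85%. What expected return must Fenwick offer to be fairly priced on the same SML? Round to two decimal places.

MRP = (11.94% − 5.22%) / (1.81 − 0.41) = 4.8000%
R_f = 5.22% − 0.41 × 4.8000% = 3.2520%
β_Fenwick = ρ·σ_i/σ_m = 0.539 × 49.08 / 13.85 = 1.9100
E(R_Fenwick) = R_f + β × MRP = 3.2520% + 1.9100 × 4.8000% = 12.42%

12.42%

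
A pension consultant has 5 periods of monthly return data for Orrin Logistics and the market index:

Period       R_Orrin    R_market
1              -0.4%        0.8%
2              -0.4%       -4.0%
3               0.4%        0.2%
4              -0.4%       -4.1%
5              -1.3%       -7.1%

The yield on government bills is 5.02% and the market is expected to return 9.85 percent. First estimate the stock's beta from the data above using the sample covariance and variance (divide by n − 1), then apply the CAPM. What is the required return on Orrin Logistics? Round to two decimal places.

Mean R_i = (-0.4 − 0.4 + 0.4 − 0.4 − 1.3) / 5 = -0.4200%
Mean R_m = (0.8 − 4.0 + 0.2 − 4.1 − 7.1) / 5 = -2.8400%
Σ(R_i − R̄_i)(R_m − R̄_m) = 6.2660  ⇒  Cov = 6.2660 / 4 = 1.5665
Σ(R_m − R̄_m)² = 43.5720  ⇒  Var(R_m) = 43.5720 / 4 = 10.8930
β = Cov / Var(R_m) = 1.5665 / 10.8930 = 0.1438
MRP = 9.85% − 5.02% = 4.83%
E(R) = R_f + β × MRP = 5.02% + 0.1438 × 4.83% = 5.71%

5.71%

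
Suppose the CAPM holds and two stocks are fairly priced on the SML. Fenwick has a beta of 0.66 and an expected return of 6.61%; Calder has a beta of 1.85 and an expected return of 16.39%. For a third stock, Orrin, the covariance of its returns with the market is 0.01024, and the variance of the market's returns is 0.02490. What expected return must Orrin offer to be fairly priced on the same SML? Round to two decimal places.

4.57%

MRP = (16.39% − 6.61%) / (1.85 − 0.66) = 8.2185%
R_f = 6.61% − 0.66 × 8.2185% = 1.1858%
β_Orrin = Cov / Var(R_m) = 0.01024 / 0.02490 = 0.4112
E(R_Orrin) = R_f + β × MRP = 1.1858% + 0.4112 × 8.2185% = 4.57%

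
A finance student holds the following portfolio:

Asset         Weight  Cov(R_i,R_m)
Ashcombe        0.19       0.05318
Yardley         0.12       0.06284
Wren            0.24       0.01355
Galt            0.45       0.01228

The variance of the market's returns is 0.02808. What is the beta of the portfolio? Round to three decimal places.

β_Ashcombe = 0.05318 / 0.02808 = 1.8939
β_Yardley = 0.06284 / 0.02808 = 2.2379
β_Wren = 0.01355 / 0.02808 = 0.4825
β_Galt = 0.01228 / 0.02808 = 0.4373
β_P = Σ w_i β_i = 0.19×1.8939 + 0.12×2.2379 + 0.24×0.4825 + 0.45×0.4373 = 0.9410

0.941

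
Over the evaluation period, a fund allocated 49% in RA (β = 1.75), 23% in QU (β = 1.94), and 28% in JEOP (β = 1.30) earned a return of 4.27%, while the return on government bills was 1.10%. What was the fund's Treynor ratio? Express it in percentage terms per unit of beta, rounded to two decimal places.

1.90%

β_P = 0.49×1.75 + 0.23×1.94 + 0.28×1.30 = 1.6677
Treynor = (R_P − R_f) / β_P = (4.27% − 1.10%) / 1.6677 = 3.17% / 1.6677 = 1.90%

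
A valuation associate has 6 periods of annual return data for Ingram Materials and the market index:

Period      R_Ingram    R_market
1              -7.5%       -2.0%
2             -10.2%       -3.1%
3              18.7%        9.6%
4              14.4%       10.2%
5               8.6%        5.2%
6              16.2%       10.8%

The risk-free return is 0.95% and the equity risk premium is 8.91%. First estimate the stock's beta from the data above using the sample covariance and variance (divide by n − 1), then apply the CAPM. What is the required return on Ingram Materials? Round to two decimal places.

18.51%

Mean R_i = (-7.5 − 10.2 + 18.7 + 14.4 + 8.6 + 16.2) / 6 = 6.7000%
Mean R_m = (-2.0 − 3.1 + 9.6 + 10.2 + 5.2 + 10.8) / 6 = 5.1167%
Σ(R_i − R̄_i)(R_m − R̄_m) = 387.0100  ⇒  Cov = 387.0100 / 5 = 77.4020
Σ(R_m − R̄_m)² = 196.4083  ⇒  Var(R_m) = 196.4083 / 5 = 39.2817
β = Cov / Var(R_m) = 77.4020 / 39.2817 = 1.9704
E(R) = R_f + β × MRP = 0.95% + 1.9704 × 8.91% = 18.51%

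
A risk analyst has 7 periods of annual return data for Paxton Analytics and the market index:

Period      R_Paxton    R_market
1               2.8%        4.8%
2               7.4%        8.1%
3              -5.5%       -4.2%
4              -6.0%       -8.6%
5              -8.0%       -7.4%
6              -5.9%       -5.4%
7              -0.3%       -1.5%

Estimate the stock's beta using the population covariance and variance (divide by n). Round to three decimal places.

0.876

Mean R_i = (2.8 + 7.4 − 5.5 − 6.0 − 8.0 − 5.9 − 0.3) / 7 = -2.2143%
Mean R_m = (4.8 + 8.1 − 4.2 − 8.6 − 7.4 − 5.4 − 1.5) / 7 = -2.0286%
Σ(R_i − R̄_i)(R_m − R̄_m) = 208.1471  ⇒  Cov = 208.1471 / 7 = 29.7353
Σ(R_m − R̄_m)² = 237.6143  ⇒  Var(R_m) = 237.6143 / 7 = 33.9449
β = Cov / Var(R_m) = 29.7353 / 33.9449 = 0.8760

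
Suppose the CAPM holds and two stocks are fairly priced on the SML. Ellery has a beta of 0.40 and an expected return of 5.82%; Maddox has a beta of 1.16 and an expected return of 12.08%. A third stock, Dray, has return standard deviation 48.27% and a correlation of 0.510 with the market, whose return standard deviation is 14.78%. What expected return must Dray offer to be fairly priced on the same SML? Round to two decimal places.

MRP = (12.08% − 5.82%) / (1.16 − 0.40) = 8.2368%
R_f = 5.82% − 0.40 × 8.2368% = 2.5253%
β_Dray = ρ·σ_i/σ_m = 0.510 × 48.27 / 14.78 = 1.6656
E(R_Dray) = R_f + β × MRP = 2.5253% + 1.6656 × 8.2368% = 16.24%

16.24%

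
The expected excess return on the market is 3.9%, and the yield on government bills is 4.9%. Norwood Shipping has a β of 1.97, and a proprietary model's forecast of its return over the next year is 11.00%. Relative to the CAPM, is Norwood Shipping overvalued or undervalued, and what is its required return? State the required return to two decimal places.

Required return = R_f + β·MRP = 4.9% + 1.97 × 3.9% = 12.58%
Forecast 11.00% < required 12.58% → the stock plots below the SML → overvalued.

Overvalued; required return 12.58%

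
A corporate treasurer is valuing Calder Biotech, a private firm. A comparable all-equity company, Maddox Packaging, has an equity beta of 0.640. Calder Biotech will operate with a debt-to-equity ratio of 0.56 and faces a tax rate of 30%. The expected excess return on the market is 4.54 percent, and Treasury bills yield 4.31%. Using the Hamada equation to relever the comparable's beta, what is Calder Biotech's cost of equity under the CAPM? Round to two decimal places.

β_L = β_U × [1 + (1 − t)(D/E)] = 0.640 × [1 + (1 − 0.30) × 0.56]
    = 0.640 × [1 + 0.70 × 0.56] = 0.640 × 1.3920 = 0.8909
E(R) = R_f + β_L × MRP = 4.31% + 0.8909 × 4.54% = 8.35%

8.35%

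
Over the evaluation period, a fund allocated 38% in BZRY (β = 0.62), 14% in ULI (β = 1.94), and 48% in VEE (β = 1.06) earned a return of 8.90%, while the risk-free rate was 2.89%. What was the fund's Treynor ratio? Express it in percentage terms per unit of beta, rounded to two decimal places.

5.92%

β_P = 0.38×0.62 + 0.14×1.94 + 0.48×1.06 = 1.0160
Treynor = (R_P − R_f) / β_P = (8.90% − 2.89%) / 1.0160 = 6.01% / 1.0160 = 5.92%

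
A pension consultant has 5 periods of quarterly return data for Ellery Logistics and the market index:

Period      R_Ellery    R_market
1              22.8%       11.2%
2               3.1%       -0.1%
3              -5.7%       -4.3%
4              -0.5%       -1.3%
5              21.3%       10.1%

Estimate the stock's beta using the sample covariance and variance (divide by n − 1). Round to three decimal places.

Mean R_i = (22.8 + 3.1 − 5.7 − 0.5 + 21.3) / 5 = 8.2000%
Mean R_m = (11.2 − 0.1 − 4.3 − 1.3 + 10.1) / 5 = 3.1200%
Σ(R_i − R̄_i)(R_m − R̄_m) = 367.4200  ⇒  Cov = 367.4200 / 4 = 91.8550
Σ(R_m − R̄_m)² = 198.9680  ⇒  Var(R_m) = 198.9680 / 4 = 49.7420
β = Cov / Var(R_m) = 91.8550 / 49.7420 = 1.8466

1.847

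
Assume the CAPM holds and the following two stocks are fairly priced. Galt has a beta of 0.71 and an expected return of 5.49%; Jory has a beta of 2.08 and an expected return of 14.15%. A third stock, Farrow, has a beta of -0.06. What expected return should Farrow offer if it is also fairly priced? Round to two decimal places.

0.62%

MRP (SML slope) = (14.15% − 5.49%) / (2.08 − 0.71) = 8.66% / 1.37 = 6.3212%
R_f (intercept) = 5.49% − 0.71 × 6.3212% = 1.0019%
E(R_Farrow) = R_f + β × MRP = 1.0019% + -0.06 × 6.3212% = 0.62%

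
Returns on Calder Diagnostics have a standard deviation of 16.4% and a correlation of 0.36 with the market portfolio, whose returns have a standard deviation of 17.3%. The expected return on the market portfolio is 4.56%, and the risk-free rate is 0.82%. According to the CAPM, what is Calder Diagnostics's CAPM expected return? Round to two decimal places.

β = ρ × σ_i / σ_m = 0.36 × 16.4% / 17.3% = 0.3413
MRP = 4.56% − 0.82% = 3.74%
E(R) = 0.82% + 0.3413 × 3.74% = 2.10%

2.10%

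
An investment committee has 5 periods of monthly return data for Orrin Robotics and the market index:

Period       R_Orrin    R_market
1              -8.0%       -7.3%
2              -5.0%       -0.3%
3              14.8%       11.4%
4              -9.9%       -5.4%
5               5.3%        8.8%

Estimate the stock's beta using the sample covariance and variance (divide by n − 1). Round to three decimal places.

1.190

Mean R_i = (-8.0 − 5.0 + 14.8 − 9.9 + 5.3) / 5 = -0.5600%
Mean R_m = (-7.3 − 0.3 + 11.4 − 5.4 + 8.8) / 5 = 1.4400%
Σ(R_i − R̄_i)(R_m − R̄_m) = 332.7520  ⇒  Cov = 332.7520 / 4 = 83.1880
Σ(R_m − R̄_m)² = 279.5720  ⇒  Var(R_m) = 279.5720 / 4 = 69.8930
β = Cov / Var(R_m) = 83.1880 / 69.8930 = 1.1902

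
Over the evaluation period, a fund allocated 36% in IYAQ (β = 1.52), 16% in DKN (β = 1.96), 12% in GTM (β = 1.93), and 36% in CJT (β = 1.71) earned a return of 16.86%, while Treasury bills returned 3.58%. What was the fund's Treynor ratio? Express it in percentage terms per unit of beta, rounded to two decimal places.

β_P = 0.36×1.52 + 0.16×1.96 + 0.12×1.93 + 0.36×1.71 = 1.7080
Treynor = (R_P − R_f) / β_P = (16.86% − 3.58%) / 1.7080 = 13.28% / 1.7080 = 7.78%

7.78%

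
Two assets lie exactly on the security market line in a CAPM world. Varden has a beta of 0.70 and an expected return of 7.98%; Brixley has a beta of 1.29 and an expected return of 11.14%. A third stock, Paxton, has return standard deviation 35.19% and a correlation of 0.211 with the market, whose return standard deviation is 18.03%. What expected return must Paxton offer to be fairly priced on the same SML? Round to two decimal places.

6.44%

MRP = (11.14% − 7.98%) / (1.29 − 0.70) = 5.3559%
R_f = 7.98% − 0.70 × 5.3559% = 4.2309%
β_Paxton = ρ·σ_i/σ_m = 0.211 × 35.19 / 18.03 = 0.4118
E(R_Paxton) = R_f + β × MRP = 4.2309% + 0.4118 × 5.3559% = 6.44%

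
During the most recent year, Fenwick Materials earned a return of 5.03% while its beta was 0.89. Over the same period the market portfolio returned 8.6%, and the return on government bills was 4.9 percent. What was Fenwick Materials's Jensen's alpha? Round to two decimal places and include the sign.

Market excess return = 8.6% − 4.9% = 3.70%
CAPM benchmark = R_f + β(R_m − R_f) = 4.9% + 0.89 × 3.7% = 8.1930%
α = actual − benchmark = 5.03% − 8.1930% = -3.16%

-3.16%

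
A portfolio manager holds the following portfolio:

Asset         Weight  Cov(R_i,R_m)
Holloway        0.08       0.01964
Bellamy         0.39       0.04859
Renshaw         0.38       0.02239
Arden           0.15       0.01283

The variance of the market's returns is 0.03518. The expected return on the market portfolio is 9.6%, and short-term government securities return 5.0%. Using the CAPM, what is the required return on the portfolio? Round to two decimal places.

β_Holloway = 0.01964 / 0.03518 = 0.5583
β_Bellamy = 0.04859 / 0.03518 = 1.3812
β_Renshaw = 0.02239 / 0.03518 = 0.6364
β_Arden = 0.01283 / 0.03518 = 0.3647
β_P = Σ w_i β_i = 0.08×0.5583 + 0.39×1.3812 + 0.38×0.6364 + 0.15×0.3647 = 0.8799
MRP = 9.6% − 5.0% = 4.60%
E(R_P) = R_f + β_P × MRP = 5.0% + 0.8799 × 4.6% = 9.05%

9.05%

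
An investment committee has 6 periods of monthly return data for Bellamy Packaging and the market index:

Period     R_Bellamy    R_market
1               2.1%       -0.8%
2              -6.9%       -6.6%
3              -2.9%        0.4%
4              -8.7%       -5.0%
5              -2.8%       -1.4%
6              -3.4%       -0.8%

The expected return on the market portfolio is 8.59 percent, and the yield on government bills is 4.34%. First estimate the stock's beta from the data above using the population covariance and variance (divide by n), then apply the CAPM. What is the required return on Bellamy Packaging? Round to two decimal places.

Mean R_i = (2.1 − 6.9 − 2.9 − 8.7 − 2.8 − 3.4) / 6 = -3.7667%
Mean R_m = (-0.8 − 6.6 + 0.4 − 5.0 − 1.4 − 0.8) / 6 = -2.3667%
Σ(R_i − R̄_i)(R_m − R̄_m) = 39.3533  ⇒  Cov = 39.3533 / 6 = 6.5589
Σ(R_m − R̄_m)² = 38.3533  ⇒  Var(R_m) = 38.3533 / 6 = 6.3922
β = Cov / Var(R_m) = 6.5589 / 6.3922 = 1.0261
MRP = 8.59% − 4.34% = 4.25%
E(R) = R_f + β × MRP = 4.34% + 1.0261 × 4.25% = 8.70%

8.70%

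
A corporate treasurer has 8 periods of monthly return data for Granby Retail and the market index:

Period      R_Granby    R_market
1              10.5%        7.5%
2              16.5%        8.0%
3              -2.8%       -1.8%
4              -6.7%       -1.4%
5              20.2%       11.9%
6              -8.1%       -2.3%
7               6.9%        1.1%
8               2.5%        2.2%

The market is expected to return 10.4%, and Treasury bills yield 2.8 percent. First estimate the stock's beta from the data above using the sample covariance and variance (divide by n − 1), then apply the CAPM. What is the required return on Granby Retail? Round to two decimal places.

17.10%

Mean R_i = (10.5 + 16.5 − 2.8 − 6.7 + 20.2 − 8.1 + 6.9 + 2.5) / 8 = 4.8750%
Mean R_m = (7.5 + 8.0 − 1.8 − 1.4 + 11.9 − 2.3 + 1.1 + 2.2) / 8 = 3.1500%
Σ(R_i − R̄_i)(R_m − R̄_m) = 374.4200  ⇒  Cov = 374.4200 / 7 = 53.4886
Σ(R_m − R̄_m)² = 199.0200  ⇒  Var(R_m) = 199.0200 / 7 = 28.4314
β = Cov / Var(R_m) = 53.4886 / 28.4314 = 1.8813
MRP = 10.4% − 2.8% = 7.60%
E(R) = R_f + β × MRP = 2.8% + 1.8813 × 7.6% = 17.10%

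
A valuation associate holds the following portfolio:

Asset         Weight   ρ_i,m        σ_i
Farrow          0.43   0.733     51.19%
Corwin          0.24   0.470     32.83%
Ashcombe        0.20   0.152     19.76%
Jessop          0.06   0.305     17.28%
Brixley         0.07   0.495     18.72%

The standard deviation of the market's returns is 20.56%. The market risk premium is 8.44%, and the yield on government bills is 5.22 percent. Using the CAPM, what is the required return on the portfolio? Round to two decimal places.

β_Farrow = 0.733 × 51.19% / 20.56% = 1.8250
β_Corwin = 0.470 × 32.83% / 20.56% = 0.7505
β_Ashcombe = 0.152 × 19.76% / 20.56% = 0.1461
β_Jessop = 0.305 × 17.28% / 20.56% = 0.2563
β_Brixley = 0.495 × 18.72% / 20.56% = 0.4507
β_P = Σ w_i β_i = 0.43×1.8250 + 0.24×0.7505 + 0.20×0.1461 + 0.06×0.2563 + 0.07×0.4507 = 1.0410
E(R_P) = R_f + β_P × MRP = 5.22% + 1.0410 × 8.44% = 14.01%

14.01%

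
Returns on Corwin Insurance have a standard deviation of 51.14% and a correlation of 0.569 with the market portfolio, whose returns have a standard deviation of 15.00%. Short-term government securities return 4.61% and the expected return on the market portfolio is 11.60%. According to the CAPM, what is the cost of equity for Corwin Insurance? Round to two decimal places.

β = ρ × σ_i / σ_m = 0.569 × 51.14% / 15.00% = 1.9399
MRP = 11.60% − 4.61% = 6.99%
E(R) = 4.61% + 1.9399 × 6.99% = 18.17%

18.17%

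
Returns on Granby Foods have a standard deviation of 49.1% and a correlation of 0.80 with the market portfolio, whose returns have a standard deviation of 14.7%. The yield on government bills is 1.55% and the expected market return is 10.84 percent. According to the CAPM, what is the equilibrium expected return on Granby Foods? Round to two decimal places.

β = ρ × σ_i / σ_m = 0.80 × 49.1% / 14.7% = 2.6721
MRP = 10.84% − 1.55% = 9.29%
E(R) = 1.55% + 2.6721 × 9.29% = 26.37%

26.37%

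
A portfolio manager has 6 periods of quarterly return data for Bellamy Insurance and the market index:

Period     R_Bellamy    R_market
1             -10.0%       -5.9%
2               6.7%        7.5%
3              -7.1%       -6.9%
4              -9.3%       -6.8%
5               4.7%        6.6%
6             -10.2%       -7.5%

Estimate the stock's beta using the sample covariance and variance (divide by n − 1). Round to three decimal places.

Mean R_i = (-10.0 + 6.7 − 7.1 − 9.3 + 4.7 − 10.2) / 6 = -4.2000%
Mean R_m = (-5.9 + 7.5 − 6.9 − 6.8 + 6.6 − 7.5) / 6 = -2.1667%
Σ(R_i − R̄_i)(R_m − R̄_m) = 274.4000  ⇒  Cov = 274.4000 / 5 = 54.8800
Σ(R_m − R̄_m)² = 256.5533  ⇒  Var(R_m) = 256.5533 / 5 = 51.3107
β = Cov / Var(R_m) = 54.8800 / 51.3107 = 1.0696

1.070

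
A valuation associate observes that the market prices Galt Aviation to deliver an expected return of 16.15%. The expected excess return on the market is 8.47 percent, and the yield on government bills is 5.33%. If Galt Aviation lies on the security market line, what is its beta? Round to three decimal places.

β = (E(R) − R_f) / MRP = (16.15% − 5.33%) / 8.47% = 10.82% / 8.47% = 1.277

1.277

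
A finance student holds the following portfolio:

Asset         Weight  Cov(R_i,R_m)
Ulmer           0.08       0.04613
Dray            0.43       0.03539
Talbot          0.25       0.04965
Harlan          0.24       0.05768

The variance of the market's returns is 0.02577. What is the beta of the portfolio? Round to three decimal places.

β_Ulmer = 0.04613 / 0.02577 = 1.7901
β_Dray = 0.03539 / 0.02577 = 1.3733
β_Talbot = 0.04965 / 0.02577 = 1.9267
β_Harlan = 0.05768 / 0.02577 = 2.2383
β_P = Σ w_i β_i = 0.08×1.7901 + 0.43×1.3733 + 0.25×1.9267 + 0.24×2.2383 = 1.7526

1.753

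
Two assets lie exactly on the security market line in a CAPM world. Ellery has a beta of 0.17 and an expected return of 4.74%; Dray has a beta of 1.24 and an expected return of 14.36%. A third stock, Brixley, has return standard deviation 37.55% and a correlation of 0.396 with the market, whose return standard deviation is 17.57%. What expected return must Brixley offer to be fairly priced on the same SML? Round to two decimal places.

10.82%

MRP = (14.36% − 4.74%) / (1.24 − 0.17) = 8.9907%
R_f = 4.74% − 0.17 × 8.9907% = 3.2116%
β_Brixley = ρ·σ_i/σ_m = 0.396 × 37.55 / 17.57 = 0.8463
E(R_Brixley) = R_f + β × MRP = 3.2116% + 0.8463 × 8.9907% = 10.82%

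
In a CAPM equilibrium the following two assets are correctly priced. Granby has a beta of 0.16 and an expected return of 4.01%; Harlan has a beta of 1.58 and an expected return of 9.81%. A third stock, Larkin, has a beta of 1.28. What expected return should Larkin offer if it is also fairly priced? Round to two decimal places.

MRP (SML slope) = (9.81% − 4.01%) / (1.58 − 0.16) = 5.80% / 1.42 = 4.0845%
R_f (intercept) = 4.01% − 0.16 × 4.0845% = 3.3565%
E(R_Larkin) = R_f + β × MRP = 3.3565% + 1.28 × 4.0845% = 8.58%

8.58%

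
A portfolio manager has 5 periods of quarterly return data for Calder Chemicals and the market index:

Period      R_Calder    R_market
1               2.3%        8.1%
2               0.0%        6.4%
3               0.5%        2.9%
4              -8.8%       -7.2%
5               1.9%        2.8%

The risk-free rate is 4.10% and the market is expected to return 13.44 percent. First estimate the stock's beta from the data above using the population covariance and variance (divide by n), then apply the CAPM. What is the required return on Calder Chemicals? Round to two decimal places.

10.69%

Mean R_i = (2.3 + 0.0 + 0.5 − 8.8 + 1.9) / 5 = -0.8200%
Mean R_m = (8.1 + 6.4 + 2.9 − 7.2 + 2.8) / 5 = 2.6000%
Σ(R_i − R̄_i)(R_m − R̄_m) = 99.4200  ⇒  Cov = 99.4200 / 5 = 19.8840
Σ(R_m − R̄_m)² = 140.8600  ⇒  Var(R_m) = 140.8600 / 5 = 28.1720
β = Cov / Var(R_m) = 19.8840 / 28.1720 = 0.7058
MRP = 13.44% − 4.10% = 9.34%
E(R) = R_f + β × MRP = 4.10% + 0.7058 × 9.34% = 10.69%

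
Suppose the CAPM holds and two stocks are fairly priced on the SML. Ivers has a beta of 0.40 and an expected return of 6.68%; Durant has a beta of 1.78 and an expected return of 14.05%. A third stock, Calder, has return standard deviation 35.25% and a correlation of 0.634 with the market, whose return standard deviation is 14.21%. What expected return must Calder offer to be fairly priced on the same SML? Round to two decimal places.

12.94%

MRP = (14.05% − 6.68%) / (1.78 − 0.40) = 5.3406%
R_f = 6.68% − 0.40 × 5.3406% = 4.5438%
β_Calder = ρ·σ_i/σ_m = 0.634 × 35.25 / 14.21 = 1.5727
E(R_Calder) = R_f + β × MRP = 4.5438% + 1.5727 × 5.3406% = 12.94%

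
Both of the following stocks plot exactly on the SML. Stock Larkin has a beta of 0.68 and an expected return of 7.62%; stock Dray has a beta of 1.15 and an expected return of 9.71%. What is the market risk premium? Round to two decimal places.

Both satisfy E(R) = R_f + β·MRP, so the slope of the SML is
MRP = (9.71% − 7.62%) / (1.15 − 0.68) = 2.09% / 0.47 = 4.4468%

4.45%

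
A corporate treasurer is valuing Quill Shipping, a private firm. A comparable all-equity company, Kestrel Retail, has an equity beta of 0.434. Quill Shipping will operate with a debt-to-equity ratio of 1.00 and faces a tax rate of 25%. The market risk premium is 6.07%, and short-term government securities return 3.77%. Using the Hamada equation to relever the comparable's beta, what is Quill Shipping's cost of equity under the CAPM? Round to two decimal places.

β_L = β_U × [1 + (1 − t)(D/E)] = 0.434 × [1 + (1 − 0.25) × 1.00]
    = 0.434 × [1 + 0.75 × 1.00] = 0.434 × 1.7500 = 0.7595
E(R) = R_f + β_L × MRP = 3.77% + 0.7595 × 6.07% = 8.38%

8.38%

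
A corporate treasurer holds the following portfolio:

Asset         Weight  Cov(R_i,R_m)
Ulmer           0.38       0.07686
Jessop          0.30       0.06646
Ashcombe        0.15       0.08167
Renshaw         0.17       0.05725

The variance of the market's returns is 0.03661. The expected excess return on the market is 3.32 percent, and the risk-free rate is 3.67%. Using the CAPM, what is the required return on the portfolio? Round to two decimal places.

10.12%

β_Ulmer = 0.07686 / 0.03661 = 2.0994
β_Jessop = 0.06646 / 0.03661 = 1.8154
β_Ashcombe = 0.08167 / 0.03661 = 2.2308
β_Renshaw = 0.05725 / 0.03661 = 1.5638
β_P = Σ w_i β_i = 0.38×2.0994 + 0.30×1.8154 + 0.15×2.2308 + 0.17×1.5638 = 1.9429
E(R_P) = R_f + β_P × MRP = 3.67% + 1.9429 × 3.32% = 10.12%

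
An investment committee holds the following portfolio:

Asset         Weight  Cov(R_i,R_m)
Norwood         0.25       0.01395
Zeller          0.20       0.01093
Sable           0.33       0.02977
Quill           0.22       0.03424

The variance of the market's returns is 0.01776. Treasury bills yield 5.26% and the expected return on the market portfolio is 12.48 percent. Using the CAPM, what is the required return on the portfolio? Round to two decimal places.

β_Norwood = 0.01395 / 0.01776 = 0.7855
β_Zeller = 0.01093 / 0.01776 = 0.6154
β_Sable = 0.02977 / 0.01776 = 1.6762
β_Quill = 0.03424 / 0.01776 = 1.9279
β_P = Σ w_i β_i = 0.25×0.7855 + 0.20×0.6154 + 0.33×1.6762 + 0.22×1.9279 = 1.2967
MRP = 12.48% − 5.26% = 7.22%
E(R_P) = R_f + β_P × MRP = 5.26% + 1.2967 × 7.22% = 14.62%

14.62%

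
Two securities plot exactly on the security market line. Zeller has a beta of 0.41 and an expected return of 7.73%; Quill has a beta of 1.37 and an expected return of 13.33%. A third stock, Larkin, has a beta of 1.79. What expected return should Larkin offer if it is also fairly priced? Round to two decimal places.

15.78%

MRP (SML slope) = (13.33% − 7.73%) / (1.37 − 0.41) = 5.60% / 0.96 = 5.8333%
R_f (intercept) = 7.73% − 0.41 × 5.8333% = 5.3383%
E(R_Larkin) = R_f + β × MRP = 5.3383% + 1.79 × 5.8333% = 15.78%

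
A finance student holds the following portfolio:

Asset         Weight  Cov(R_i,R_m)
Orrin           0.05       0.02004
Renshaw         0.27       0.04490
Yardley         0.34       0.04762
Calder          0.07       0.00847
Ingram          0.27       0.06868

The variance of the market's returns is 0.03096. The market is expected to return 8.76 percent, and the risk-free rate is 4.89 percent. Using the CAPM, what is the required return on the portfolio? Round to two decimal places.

β_Orrin = 0.02004 / 0.03096 = 0.6473
β_Renshaw = 0.04490 / 0.03096 = 1.4503
β_Yardley = 0.04762 / 0.03096 = 1.5381
β_Calder = 0.00847 / 0.03096 = 0.2736
β_Ingram = 0.06868 / 0.03096 = 2.2183
β_P = Σ w_i β_i = 0.05×0.6473 + 0.27×1.4503 + 0.34×1.5381 + 0.07×0.2736 + 0.27×2.2183 = 1.5650
MRP = 8.76% − 4.89% = 3.87%
E(R_P) = R_f + β_P × MRP = 4.89% + 1.5650 × 3.87% = 10.95%

10.95%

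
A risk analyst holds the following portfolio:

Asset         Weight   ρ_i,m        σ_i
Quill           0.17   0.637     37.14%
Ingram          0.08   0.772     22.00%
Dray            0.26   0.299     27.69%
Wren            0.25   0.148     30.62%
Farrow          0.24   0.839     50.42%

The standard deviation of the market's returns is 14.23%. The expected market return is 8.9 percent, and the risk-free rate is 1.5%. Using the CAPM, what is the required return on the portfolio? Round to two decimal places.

11.29%

β_Quill = 0.637 × 37.14% / 14.23% = 1.6626
β_Ingram = 0.772 × 22.00% / 14.23% = 1.1935
β_Dray = 0.299 × 27.69% / 14.23% = 0.5818
β_Wren = 0.148 × 30.62% / 14.23% = 0.3185
β_Farrow = 0.839 × 50.42% / 14.23% = 2.9728
β_P = Σ w_i β_i = 0.17×1.6626 + 0.08×1.1935 + 0.26×0.5818 + 0.25×0.3185 + 0.24×2.9728 = 1.3225
MRP = 8.9% − 1.5% = 7.40%
E(R_P) = R_f + β_P × MRP = 1.5% + 1.3225 × 7.4% = 11.29%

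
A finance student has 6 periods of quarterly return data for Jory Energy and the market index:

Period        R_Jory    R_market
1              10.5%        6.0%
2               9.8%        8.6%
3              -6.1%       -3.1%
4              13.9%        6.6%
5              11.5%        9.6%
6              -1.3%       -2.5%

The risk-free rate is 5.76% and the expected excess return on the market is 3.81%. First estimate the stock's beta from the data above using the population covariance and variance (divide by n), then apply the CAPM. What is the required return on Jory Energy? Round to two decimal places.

10.92%

Mean R_i = (10.5 + 9.8 − 6.1 + 13.9 + 11.5 − 1.3) / 6 = 6.3833%
Mean R_m = (6.0 + 8.6 − 3.1 + 6.6 + 9.6 − 2.5) / 6 = 4.2000%
Σ(R_i − R̄_i)(R_m − R̄_m) = 210.7200  ⇒  Cov = 210.7200 / 6 = 35.1200
Σ(R_m − R̄_m)² = 155.7000  ⇒  Var(R_m) = 155.7000 / 6 = 25.9500
β = Cov / Var(R_m) = 35.1200 / 25.9500 = 1.3534
E(R) = R_f + β × MRP = 5.76% + 1.3534 × 3.81% = 10.92%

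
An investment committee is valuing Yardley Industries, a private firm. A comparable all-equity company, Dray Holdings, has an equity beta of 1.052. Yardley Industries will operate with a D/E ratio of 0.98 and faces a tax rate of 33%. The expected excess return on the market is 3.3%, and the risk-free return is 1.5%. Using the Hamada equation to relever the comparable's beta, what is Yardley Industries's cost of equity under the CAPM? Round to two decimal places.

7.25%

β_L = β_U × [1 + (1 − t)(D/E)] = 1.052 × [1 + (1 − 0.33) × 0.98]
    = 1.052 × [1 + 0.67 × 0.98] = 1.052 × 1.6566 = 1.7427
E(R) = R_f + β_L × MRP = 1.5% + 1.7427 × 3.3% = 7.25%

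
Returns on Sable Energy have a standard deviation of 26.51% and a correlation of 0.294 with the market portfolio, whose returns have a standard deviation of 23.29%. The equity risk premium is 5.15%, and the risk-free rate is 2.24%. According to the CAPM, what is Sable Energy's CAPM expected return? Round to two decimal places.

β = ρ × σ_i / σ_m = 0.294 × 26.51% / 23.29% = 0.3346
E(R) = 2.24% + 0.3346 × 5.15% = 3.96%

3.96%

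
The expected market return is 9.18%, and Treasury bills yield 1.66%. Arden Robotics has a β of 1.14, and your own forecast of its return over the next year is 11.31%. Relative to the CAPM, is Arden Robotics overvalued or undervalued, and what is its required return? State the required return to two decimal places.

Undervalued; required return 10.23%

MRP = 9.18% − 1.66% = 7.52%
Required return = R_f + β·MRP = 1.66% + 1.14 × 7.52% = 10.23%
Forecast 11.31% > required 10.23% → the stock plots above the SML → undervalued.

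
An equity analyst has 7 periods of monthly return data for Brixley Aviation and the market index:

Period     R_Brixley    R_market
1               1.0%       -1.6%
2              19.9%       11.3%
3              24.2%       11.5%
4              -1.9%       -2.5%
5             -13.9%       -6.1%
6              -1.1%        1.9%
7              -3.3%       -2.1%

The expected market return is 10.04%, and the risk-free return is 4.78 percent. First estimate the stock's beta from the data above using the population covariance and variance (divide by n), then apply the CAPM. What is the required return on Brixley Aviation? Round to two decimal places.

14.72%

Mean R_i = (1.0 + 19.9 + 24.2 − 1.9 − 13.9 − 1.1 − 3.3) / 7 = 3.5571%
Mean R_m = (-1.6 + 11.3 + 11.5 − 2.5 − 6.1 + 1.9 − 2.1) / 7 = 1.7714%
Σ(R_i − R̄_i)(R_m − R̄_m) = 551.8414  ⇒  Cov = 551.8414 / 7 = 78.8345
Σ(R_m − R̄_m)² = 292.0143  ⇒  Var(R_m) = 292.0143 / 7 = 41.7163
β = Cov / Var(R_m) = 78.8345 / 41.7163 = 1.8898
MRP = 10.04% − 4.78% = 5.26%
E(R) = R_f + β × MRP = 4.78% + 1.8898 × 5.26% = 14.72%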